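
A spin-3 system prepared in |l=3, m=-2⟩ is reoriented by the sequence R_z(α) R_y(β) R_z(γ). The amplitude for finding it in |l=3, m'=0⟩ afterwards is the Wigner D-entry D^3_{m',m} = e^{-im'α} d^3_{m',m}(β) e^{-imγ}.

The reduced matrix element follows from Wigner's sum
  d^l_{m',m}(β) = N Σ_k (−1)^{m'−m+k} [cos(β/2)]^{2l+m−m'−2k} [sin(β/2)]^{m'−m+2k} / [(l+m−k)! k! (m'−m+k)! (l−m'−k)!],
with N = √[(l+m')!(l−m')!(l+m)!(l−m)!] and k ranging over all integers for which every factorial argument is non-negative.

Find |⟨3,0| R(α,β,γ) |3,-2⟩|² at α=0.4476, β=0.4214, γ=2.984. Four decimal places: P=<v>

P=0.0437

Split into d^3_{0,-2}(β=0.4214) × two z-phases.
With c≡cos(β/2)=0.977885 and s≡sin(β/2)=0.209144, N=[6·6·1·120]^{1/2}=65.726707
k∈{0,1} keeps every argument non-negative
  k=0: (−1)^2·65.7267/(12)·0.9779^4·0.2091^2 = +0.219081
  k=1: (−1)^3·65.7267/(12)·0.9779^2·0.2091^4 = -0.010021
d^3_{0,-2}(0.4214) = +0.219081 -0.010021 = +0.209059
|D^3_{0,-2}|² = |d^3_{0,-2}(β)|² = (+0.209059)² = 0.043706 (the z-rotation phases have unit modulus)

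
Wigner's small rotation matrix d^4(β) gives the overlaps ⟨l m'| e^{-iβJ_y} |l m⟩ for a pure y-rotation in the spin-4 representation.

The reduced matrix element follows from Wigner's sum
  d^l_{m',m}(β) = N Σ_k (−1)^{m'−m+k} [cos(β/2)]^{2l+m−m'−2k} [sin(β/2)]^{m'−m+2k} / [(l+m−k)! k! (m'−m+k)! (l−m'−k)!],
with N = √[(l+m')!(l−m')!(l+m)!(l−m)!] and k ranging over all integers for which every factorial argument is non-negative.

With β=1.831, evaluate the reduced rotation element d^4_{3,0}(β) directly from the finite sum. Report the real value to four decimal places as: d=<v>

d^4_{3,0}(β=1.831) via Wigner's sum:
With c≡cos(β/2)=0.609394 and s≡sin(β/2)=0.792867, N=[5040·1·24·24]^{1/2}=1703.830978
Admissible k: 0..1 (factorial args all ≥0)
  k=0: (−1)^3·1703.8310/(144)·0.6094^5·0.7929^3 = -0.495630
  k=1: (−1)^4·1703.8310/(144)·0.6094^3·0.7929^5 = +0.839000
d^4_{3,0}(1.831) = -0.495630 +0.839000 = +0.343370

d=0.3434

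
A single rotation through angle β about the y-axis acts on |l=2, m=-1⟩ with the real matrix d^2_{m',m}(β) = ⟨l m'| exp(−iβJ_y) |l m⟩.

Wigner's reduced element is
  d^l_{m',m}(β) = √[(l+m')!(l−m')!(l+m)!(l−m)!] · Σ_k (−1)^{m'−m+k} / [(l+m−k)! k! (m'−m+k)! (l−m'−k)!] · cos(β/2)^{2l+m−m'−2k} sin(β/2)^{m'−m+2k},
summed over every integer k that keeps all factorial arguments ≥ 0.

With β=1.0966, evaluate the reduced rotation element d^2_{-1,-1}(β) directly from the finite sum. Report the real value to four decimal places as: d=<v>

d^2_{-1,-1}(β=1.0966) via Wigner's sum:
c=cos(1.0966/2)=0.853412, s=sin(1.0966/2)=0.521237; N=√[1·6·1·6]=6.000000
k∈{0,1} keeps every argument non-negative
  k=0: (−1)^0·6.0000/(6)·0.8534^4·0.5212^0 = +0.530438
  k=1: (−1)^1·6.0000/(2)·0.8534^2·0.5212^2 = -0.593621
d^2_{-1,-1}(1.0966) = +0.530438 -0.593621 = -0.063183

d=-0.0632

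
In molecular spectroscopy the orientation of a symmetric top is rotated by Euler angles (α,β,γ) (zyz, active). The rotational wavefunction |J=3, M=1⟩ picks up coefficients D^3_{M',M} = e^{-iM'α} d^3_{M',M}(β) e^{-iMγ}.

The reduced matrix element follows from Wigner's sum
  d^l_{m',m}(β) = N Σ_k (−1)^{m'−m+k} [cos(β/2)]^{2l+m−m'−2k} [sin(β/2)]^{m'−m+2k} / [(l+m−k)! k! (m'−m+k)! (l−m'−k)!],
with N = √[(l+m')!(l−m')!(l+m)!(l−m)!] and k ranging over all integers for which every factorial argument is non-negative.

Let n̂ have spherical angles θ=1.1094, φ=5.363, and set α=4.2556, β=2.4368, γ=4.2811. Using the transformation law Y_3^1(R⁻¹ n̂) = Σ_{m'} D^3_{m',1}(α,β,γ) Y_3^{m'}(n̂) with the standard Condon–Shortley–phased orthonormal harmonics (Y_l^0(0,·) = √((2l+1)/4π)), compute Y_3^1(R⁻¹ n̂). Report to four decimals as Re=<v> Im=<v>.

Need the full column D^3_{m',1} for m'=−3..3 at α=4.2556, β=2.4368, γ=4.2811.
cos(β/2)=0.345148, sin(β/2)=0.938548
d^3_{-3,1}: single k=4 term ⇒ +0.358000;  D = -0.211410+0.288911i
d^3_{-2,1}: k∈[3..4] ⇒ +0.214989 -0.794856 = -0.579867;  D = +0.268947+0.513725i
d^3_{-1,1}: k∈[2..4] ⇒ +0.075004 -0.739481 +0.683502 = +0.019025;  D = +0.019019-0.000485i
d^3_{0,1}: k∈[1..3] ⇒ +0.015925 -0.353262 +0.870721 = +0.533383;  D = -0.222977+0.484540i
d^3_{1,1}: k∈[0..2] ⇒ +0.001691 -0.100006 +0.554611 = +0.456296;  D = -0.287879-0.354022i
d^3_{2,1}: k∈[0..1] ⇒ -0.014537 +0.214989 = +0.200451;  D = +0.195357-0.044904i
d^3_{3,1}: single k=0 term ⇒ +0.048415;  D = -0.011078+0.047131i
Y_3^{m'}(θ=1.1094,φ=5.363) and Σ D·Y over m':
  (-0.2114+0.2889i)·(-0.2781+0.1114i)  (+0.2689+0.5137i)·(-0.0972+0.3516i)  (+0.0190-0.0005i)·(-0.0016-0.0021i)  (-0.2230+0.4845i)·(-0.3338+0.0000i)  (-0.2879-0.3540i)·(+0.0016-0.0021i)  (+0.1954-0.0449i)·(-0.0972-0.3516i)  (-0.0111+0.0471i)·(+0.2781+0.1114i)
Y_3^1(R⁻¹ n̂) = -0.150065-0.273412i

Re=-0.1501 Im=-0.2734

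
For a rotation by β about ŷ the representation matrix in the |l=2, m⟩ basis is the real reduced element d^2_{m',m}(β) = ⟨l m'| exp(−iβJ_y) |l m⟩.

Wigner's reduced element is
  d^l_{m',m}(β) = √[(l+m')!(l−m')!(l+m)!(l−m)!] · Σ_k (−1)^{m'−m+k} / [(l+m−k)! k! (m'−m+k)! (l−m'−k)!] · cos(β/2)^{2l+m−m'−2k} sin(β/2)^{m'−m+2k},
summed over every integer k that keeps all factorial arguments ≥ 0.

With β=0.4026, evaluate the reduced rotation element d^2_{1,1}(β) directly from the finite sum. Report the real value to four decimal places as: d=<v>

d^2_{1,1}(β=0.4026) via Wigner's sum:
Half-angle: c=0.979807, s=0.199943. N=√(6·1·6·1)=6.000000
k∈{0,1} keeps every argument non-negative
  k=0: (−1)^0·6.0000/(6)·0.9798^4·0.1999^0 = +0.921644
  k=1: (−1)^1·6.0000/(2)·0.9798^2·0.1999^2 = -0.115137
d^2_{1,1}(0.4026) = +0.921644 -0.115137 = +0.806506

d=0.8065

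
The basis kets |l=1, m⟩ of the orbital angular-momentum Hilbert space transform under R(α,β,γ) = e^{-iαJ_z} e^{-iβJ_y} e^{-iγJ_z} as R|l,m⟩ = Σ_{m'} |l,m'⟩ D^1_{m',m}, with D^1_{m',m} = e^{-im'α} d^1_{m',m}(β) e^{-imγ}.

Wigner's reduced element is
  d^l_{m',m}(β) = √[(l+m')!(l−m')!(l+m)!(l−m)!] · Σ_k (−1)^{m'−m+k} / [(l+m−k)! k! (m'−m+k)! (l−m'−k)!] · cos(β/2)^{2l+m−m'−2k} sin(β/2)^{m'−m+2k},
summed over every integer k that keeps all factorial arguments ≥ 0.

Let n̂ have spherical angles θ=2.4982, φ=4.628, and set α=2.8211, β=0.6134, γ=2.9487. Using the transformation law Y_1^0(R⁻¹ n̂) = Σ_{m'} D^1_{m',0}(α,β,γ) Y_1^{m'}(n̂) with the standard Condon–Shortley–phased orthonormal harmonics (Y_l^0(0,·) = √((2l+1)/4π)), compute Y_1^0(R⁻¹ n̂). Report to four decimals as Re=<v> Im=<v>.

Re=-0.3591 Im=0.0000

Need the full column D^1_{m',0} for m'=−1..1 at α=2.8211, β=0.6134, γ=2.9487.
cos(β/2)=0.953335, sin(β/2)=0.301914
d^1_{-1,0}: single k=1 term ⇒ +0.407047;  D = -0.386320+0.128234i
d^1_{0,0}: k∈[0..1] ⇒ +0.908848 -0.091152 = +0.817696;  D = +0.817696+0.000000i
d^1_{1,0}: single k=0 term ⇒ -0.407047;  D = +0.386320+0.128234i
Y_1^{m'}(θ=2.4982,φ=4.628) and Σ D·Y over m':
  (-0.3863+0.1282i)·(-0.0175+0.2065i)  (+0.8177+0.0000i)·(-0.3909+0.0000i)  (+0.3863+0.1282i)·(+0.0175+0.2065i)
Y_1^0(R⁻¹ n̂) = -0.359118+0.000000i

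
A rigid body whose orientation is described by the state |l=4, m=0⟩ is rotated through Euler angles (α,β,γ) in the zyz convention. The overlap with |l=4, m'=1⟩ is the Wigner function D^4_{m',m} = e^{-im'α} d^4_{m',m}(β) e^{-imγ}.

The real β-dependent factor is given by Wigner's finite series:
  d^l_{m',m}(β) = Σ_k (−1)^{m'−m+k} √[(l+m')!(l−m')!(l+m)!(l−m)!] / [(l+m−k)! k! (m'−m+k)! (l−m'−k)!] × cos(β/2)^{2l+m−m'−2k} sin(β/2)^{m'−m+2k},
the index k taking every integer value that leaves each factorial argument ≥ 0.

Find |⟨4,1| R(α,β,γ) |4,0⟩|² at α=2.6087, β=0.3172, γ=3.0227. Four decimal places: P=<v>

Split into d^4_{1,0}(β=0.3172) × two z-phases.
With c≡cos(β/2)=0.987449 and s≡sin(β/2)=0.157936, N=[120·6·24·24]^{1/2}=643.987578
k∈{0,1,2,3} keeps every argument non-negative
  k=0: (−1)^1·643.9876/(144)·0.9874^7·0.1579^1 = -0.646547
  k=1: (−1)^2·643.9876/(24)·0.9874^5·0.1579^3 = +0.099239
  k=2: (−1)^3·643.9876/(24)·0.9874^3·0.1579^5 = -0.002539
  k=3: (−1)^4·643.9876/(144)·0.9874^1·0.1579^7 = +0.000011
d^4_{1,0}(0.3172) = -0.646547 +0.099239 -0.002539 +0.000011 = -0.549835
|D^4_{1,0}|² = |d^4_{1,0}(β)|² = (-0.549835)² = 0.302319 (the z-rotation phases have unit modulus)

P=0.3023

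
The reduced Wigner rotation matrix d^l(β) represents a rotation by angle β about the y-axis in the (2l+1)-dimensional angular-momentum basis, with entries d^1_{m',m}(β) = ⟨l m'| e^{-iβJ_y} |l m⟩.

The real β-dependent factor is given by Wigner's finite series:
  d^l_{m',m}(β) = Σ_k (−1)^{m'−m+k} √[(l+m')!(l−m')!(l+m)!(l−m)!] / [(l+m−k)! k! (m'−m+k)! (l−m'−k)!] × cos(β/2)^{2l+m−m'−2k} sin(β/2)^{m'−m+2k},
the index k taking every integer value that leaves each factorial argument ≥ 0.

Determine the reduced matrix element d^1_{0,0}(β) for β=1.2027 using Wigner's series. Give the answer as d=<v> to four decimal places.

d^1_{0,0}(β=1.2027) via Wigner's sum:
c=cos(1.2027/2)=0.824573, s=sin(1.2027/2)=0.565756; N=√[1·1·1·1]=1.000000
k: max(0,(0)−(0))=0 … min(1+(0),1−(0))=1
  k=0: (−1)^0·1.0000/(1)·0.8246^2·0.5658^0 = +0.679920
  k=1: (−1)^1·1.0000/(1)·0.8246^0·0.5658^2 = -0.320080
d^1_{0,0}(1.2027) = +0.679920 -0.320080 = +0.359840

d=0.3598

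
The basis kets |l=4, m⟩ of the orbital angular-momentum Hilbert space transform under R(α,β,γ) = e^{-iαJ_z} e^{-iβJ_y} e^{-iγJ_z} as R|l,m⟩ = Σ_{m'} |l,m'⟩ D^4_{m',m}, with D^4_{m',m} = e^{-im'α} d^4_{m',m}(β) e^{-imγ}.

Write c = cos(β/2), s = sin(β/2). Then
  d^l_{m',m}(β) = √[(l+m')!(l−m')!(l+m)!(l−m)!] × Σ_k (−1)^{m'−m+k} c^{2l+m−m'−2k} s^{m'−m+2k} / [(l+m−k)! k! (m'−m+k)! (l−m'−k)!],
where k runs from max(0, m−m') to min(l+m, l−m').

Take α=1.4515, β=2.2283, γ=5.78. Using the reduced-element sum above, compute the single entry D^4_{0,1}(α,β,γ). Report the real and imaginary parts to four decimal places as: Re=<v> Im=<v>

Re=0.0913 Im=0.0503

D^4_{0,1}(1.4515,2.2283,5.78) = e^{-i·0·1.4515}·d^4_{0,1}(2.2283)·e^{-i·1·5.78}. Compute d first:
Half-angle: c=0.440941, s=0.897536. N=√(24·24·120·6)=643.987578
Admissible k: 1..4 (factorial args all ≥0)
  k=1: (−1)^0·643.9876/(144)·0.4409^7·0.8975^1 = +0.013009
  k=2: (−1)^1·643.9876/(24)·0.4409^5·0.8975^3 = -0.323387
  k=3: (−1)^2·643.9876/(24)·0.4409^3·0.8975^5 = +1.339882
  k=4: (−1)^3·643.9876/(144)·0.4409^1·0.8975^7 = -0.925250
d^4_{0,1}(2.2283) = +0.013009 -0.323387 +1.339882 -0.925250 = +0.104253
Attach z-rotation phases: D = e^{-i(0)(1.4515)}·(+0.104253)·e^{-i(1)(5.78)} = +0.091331+0.050273i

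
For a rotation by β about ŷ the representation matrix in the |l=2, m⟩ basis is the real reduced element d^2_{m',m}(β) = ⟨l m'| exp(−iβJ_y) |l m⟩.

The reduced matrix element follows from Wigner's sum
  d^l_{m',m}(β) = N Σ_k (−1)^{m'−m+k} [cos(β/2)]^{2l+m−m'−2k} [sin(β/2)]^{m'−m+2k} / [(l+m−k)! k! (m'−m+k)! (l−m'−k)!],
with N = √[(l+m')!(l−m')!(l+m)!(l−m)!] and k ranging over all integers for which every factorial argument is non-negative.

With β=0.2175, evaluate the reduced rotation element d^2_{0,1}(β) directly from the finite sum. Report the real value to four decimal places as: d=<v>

d^2_{0,1}(β=0.2175) via Wigner's sum:
c=cos(0.2175/2)=0.994093, s=sin(0.2175/2)=0.108536; N=√[2·2·6·1]=4.898979
k: max(0,(1)−(0))=1 … min(2+(1),2−(0))=2
  k=1: (−1)^0·4.8990/(2)·0.9941^3·0.1085^1 = +0.261173
  k=2: (−1)^1·4.8990/(2)·0.9941^1·0.1085^3 = -0.003113
d^2_{0,1}(0.2175) = +0.261173 -0.003113 = +0.258060

d=0.2581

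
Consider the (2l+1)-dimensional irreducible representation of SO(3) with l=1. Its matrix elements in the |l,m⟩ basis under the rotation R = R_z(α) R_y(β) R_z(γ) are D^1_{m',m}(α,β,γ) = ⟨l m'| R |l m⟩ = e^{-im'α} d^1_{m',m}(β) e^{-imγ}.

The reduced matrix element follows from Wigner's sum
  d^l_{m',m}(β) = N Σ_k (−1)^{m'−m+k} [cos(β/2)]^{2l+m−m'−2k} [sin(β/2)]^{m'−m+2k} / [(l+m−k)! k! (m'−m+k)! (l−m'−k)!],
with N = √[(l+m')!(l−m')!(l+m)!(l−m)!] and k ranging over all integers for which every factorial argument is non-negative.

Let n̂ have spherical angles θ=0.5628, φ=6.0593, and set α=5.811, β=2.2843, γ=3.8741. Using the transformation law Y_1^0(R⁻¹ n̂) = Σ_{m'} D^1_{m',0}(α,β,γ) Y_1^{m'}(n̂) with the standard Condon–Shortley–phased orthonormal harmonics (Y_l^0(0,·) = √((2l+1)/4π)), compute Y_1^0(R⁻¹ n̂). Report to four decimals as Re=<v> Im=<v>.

Need the full column D^1_{m',0} for m'=−1..1 at α=5.811, β=2.2843, γ=3.8741.
cos(β/2)=0.415640, sin(β/2)=0.909529
d^1_{-1,0}: single k=1 term ⇒ +0.534625;  D = +0.476124-0.243165i
d^1_{0,0}: k∈[0..1] ⇒ +0.172757 -0.827243 = -0.654487;  D = -0.654487+0.000000i
d^1_{1,0}: single k=0 term ⇒ -0.534625;  D = -0.476124-0.243165i
Y_1^{m'}(θ=0.5628,φ=6.0593) and Σ D·Y over m':
  (+0.4761-0.2432i)·(+0.1797+0.0409i)  (-0.6545+0.0000i)·(+0.4132+0.0000i)  (-0.4761-0.2432i)·(-0.1797+0.0409i)
Y_1^0(R⁻¹ n̂) = -0.079401+0.000000i

Re=-0.0794 Im=0.0000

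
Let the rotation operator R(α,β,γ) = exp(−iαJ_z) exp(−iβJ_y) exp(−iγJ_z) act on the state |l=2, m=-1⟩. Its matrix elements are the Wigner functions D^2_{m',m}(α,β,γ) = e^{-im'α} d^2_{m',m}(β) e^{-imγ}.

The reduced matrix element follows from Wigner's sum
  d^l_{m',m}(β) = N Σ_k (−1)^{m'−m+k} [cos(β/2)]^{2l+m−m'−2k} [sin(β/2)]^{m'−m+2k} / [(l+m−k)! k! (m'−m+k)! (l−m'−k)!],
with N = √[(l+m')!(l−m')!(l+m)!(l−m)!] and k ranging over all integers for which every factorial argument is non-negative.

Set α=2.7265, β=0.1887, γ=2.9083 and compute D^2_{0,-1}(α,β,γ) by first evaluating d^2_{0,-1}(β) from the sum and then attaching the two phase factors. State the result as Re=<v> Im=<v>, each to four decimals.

D^2_{0,-1}(2.7265,0.1887,2.9083) = e^{-i·0·2.7265}·d^2_{0,-1}(0.1887)·e^{-i·-1·2.9083}. Compute d first:
Half-angle: c=0.995552, s=0.094210. N=√(2·2·1·6)=4.898979
k∈{0,1} keeps every argument non-negative
  k=0: (−1)^1·4.8990/(2)·0.9956^3·0.0942^1 = -0.227701
  k=1: (−1)^2·4.8990/(2)·0.9956^1·0.0942^3 = +0.002039
d^2_{0,-1}(0.1887) = -0.227701 +0.002039 = -0.225662
D = (+1.000000+0.000000i)·(-0.225662)·(-0.972910+0.231182i) = +0.219549-0.052169i

Re=0.2195 Im=-0.0522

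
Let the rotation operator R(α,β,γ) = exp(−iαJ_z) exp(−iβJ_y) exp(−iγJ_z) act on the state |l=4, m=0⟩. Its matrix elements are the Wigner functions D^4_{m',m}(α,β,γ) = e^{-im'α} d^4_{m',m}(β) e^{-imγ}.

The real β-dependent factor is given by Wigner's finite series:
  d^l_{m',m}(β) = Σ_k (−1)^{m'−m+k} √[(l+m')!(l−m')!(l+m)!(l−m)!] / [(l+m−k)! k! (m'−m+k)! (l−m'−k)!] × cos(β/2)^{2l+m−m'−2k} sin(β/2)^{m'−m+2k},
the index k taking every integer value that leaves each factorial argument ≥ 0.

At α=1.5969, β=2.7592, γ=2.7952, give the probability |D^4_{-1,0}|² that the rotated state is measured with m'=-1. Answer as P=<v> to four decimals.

D^4_{-1,0}(1.5969,2.7592,2.7952) = e^{-i·-1·1.5969}·d^4_{-1,0}(2.7592)·e^{-i·0·2.7952}. Compute d first:
c=cos(2.7592/2)=0.190034, s=sin(2.7592/2)=0.981778; N=√[6·120·24·24]=643.987578
The bounds max(0,m−m')=1 and min(l+m,l−m')=4 give 4 terms
  k=1: (−1)^0·643.9876/(144)·0.1900^7·0.9818^1 = +0.000039
  k=2: (−1)^1·643.9876/(24)·0.1900^5·0.9818^3 = -0.006293
  k=3: (−1)^2·643.9876/(24)·0.1900^3·0.9818^5 = +0.167967
  k=4: (−1)^3·643.9876/(144)·0.1900^1·0.9818^7 = -0.747200
d^4_{-1,0}(2.7592) = +0.000039 -0.006293 +0.167967 -0.747200 = -0.585488
|D^4_{-1,0}|² = |d^4_{-1,0}(β)|² = (-0.585488)² = 0.342796 (the z-rotation phases have unit modulus)

P=0.3428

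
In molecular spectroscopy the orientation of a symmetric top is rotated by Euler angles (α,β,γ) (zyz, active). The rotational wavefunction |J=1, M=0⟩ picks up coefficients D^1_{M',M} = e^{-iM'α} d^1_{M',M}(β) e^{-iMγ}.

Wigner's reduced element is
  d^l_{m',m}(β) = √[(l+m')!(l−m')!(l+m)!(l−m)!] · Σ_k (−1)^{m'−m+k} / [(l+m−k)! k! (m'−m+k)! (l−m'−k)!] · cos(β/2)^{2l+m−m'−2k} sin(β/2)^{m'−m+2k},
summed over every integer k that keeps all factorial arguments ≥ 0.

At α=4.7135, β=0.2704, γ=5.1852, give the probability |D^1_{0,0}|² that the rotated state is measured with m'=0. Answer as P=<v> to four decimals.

First d^1_{0,0}(β=0.2704), then the phase factors e^{-i(0)α} and e^{-i(0)γ}:
c=cos(0.2704/2)=0.990874, s=sin(0.2704/2)=0.134788; N=√[1·1·1·1]=1.000000
The bounds max(0,m−m')=0 and min(l+m,l−m')=1 give 2 terms
  k=0: (−1)^0·1.0000/(1)·0.9909^2·0.1348^0 = +0.981832
  k=1: (−1)^1·1.0000/(1)·0.9909^0·0.1348^2 = -0.018168
d^1_{0,0}(0.2704) = +0.981832 -0.018168 = +0.963664
|D^1_{0,0}|² = |d^1_{0,0}(β)|² = (+0.963664)² = 0.928649 (the z-rotation phases have unit modulus)

P=0.9286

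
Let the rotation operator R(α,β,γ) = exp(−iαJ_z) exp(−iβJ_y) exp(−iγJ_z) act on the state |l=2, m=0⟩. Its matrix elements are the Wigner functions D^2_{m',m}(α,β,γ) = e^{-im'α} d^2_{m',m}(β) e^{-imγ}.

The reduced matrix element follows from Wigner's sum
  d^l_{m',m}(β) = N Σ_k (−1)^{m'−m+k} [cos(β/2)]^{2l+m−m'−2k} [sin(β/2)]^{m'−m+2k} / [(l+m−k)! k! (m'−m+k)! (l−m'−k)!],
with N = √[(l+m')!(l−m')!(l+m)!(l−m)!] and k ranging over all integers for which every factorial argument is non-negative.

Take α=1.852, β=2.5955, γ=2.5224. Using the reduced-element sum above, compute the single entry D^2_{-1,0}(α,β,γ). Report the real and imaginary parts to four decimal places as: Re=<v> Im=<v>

D^2_{-1,0}(1.852,2.5955,2.5224) = e^{-i·-1·1.852}·d^2_{-1,0}(2.5955)·e^{-i·0·2.5224}. Compute d first:
With c≡cos(β/2)=0.269666 and s≡sin(β/2)=0.962954, N=[1·6·2·2]^{1/2}=4.898979
Admissible k: 1..2 (factorial args all ≥0)
  k=1: (−1)^0·4.8990/(2)·0.2697^3·0.9630^1 = +0.046255
  k=2: (−1)^1·4.8990/(2)·0.2697^1·0.9630^3 = -0.589819
d^2_{-1,0}(2.5955) = +0.046255 -0.589819 = -0.543563
Phases: e^{-i·(-1)·1.852}=-0.277512+0.960722i, e^{-i·(0)·2.5224}=+1.000000+0.000000i ⇒ D=+0.150846-0.522213i

Re=0.1508 Im=-0.5222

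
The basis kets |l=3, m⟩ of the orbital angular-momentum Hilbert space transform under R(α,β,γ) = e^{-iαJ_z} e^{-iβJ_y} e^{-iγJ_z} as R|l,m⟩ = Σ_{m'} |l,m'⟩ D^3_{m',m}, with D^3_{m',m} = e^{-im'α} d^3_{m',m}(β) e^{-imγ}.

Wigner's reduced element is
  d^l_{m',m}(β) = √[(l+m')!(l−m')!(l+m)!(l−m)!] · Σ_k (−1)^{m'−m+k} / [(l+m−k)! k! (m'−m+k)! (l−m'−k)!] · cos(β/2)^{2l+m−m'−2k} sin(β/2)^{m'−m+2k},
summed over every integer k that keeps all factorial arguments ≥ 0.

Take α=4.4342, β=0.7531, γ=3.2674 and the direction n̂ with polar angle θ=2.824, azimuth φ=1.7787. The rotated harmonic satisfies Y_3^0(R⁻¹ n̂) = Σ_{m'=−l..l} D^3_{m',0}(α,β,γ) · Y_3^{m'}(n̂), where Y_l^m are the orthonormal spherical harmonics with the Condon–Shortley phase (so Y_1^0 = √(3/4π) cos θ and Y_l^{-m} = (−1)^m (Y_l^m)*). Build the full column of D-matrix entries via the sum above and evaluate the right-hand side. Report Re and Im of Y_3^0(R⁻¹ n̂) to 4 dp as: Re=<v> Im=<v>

Re=-0.2925 Im=0.0000

Need the full column D^3_{m',0} for m'=−3..3 at α=4.4342, β=0.7531, γ=3.2674.
cos(β/2)=0.929939, sin(β/2)=0.367714
d^3_{-3,0}: single k=3 term ⇒ +0.178817;  D = +0.132505+0.120076i
d^3_{-2,0}: k∈[2..3] ⇒ +0.553859 -0.086599 = +0.467260;  D = -0.396785+0.246767i
d^3_{-1,0}: k∈[1..3] ⇒ +0.885876 -0.415534 +0.021657 = +0.491999;  D = -0.135110-0.473084i
d^3_{0,0}: k∈[0..3] ⇒ +0.646735 -0.910083 +0.142296 -0.002472 = -0.123524;  D = -0.123524+0.000000i
d^3_{1,0}: k∈[0..2] ⇒ -0.885876 +0.415534 -0.021657 = -0.491999;  D = +0.135110-0.473084i
d^3_{2,0}: k∈[0..1] ⇒ +0.553859 -0.086599 = +0.467260;  D = -0.396785-0.246767i
d^3_{3,0}: single k=0 term ⇒ -0.178817;  D = -0.132505+0.120076i
Y_3^{m'}(θ=2.824,φ=1.7787) and Σ D·Y over m':
  (+0.1325+0.1201i)·(+0.0074+0.0103i)  (-0.3968+0.2468i)·(+0.0866-0.0382i)  (-0.1351-0.4731i)·(-0.0732-0.3468i)  (-0.1235+0.0000i)·(-0.5362+0.0000i)  (+0.1351-0.4731i)·(+0.0732-0.3468i)  (-0.3968-0.2468i)·(+0.0866+0.0382i)  (-0.1325+0.1201i)·(-0.0074+0.0103i)
Y_3^0(R⁻¹ n̂) = -0.292543+0.000000i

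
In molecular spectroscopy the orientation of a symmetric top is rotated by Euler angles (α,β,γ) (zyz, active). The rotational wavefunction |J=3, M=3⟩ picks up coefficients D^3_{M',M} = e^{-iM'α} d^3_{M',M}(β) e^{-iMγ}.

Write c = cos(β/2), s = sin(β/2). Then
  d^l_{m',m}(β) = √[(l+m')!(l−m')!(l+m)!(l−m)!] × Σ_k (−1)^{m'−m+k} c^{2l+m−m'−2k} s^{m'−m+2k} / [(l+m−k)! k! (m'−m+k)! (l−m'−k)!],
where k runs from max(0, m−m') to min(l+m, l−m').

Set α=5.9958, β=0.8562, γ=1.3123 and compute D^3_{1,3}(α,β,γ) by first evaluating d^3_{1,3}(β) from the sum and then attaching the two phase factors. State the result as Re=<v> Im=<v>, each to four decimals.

First d^3_{1,3}(β=0.8562), then the phase factors e^{-i(1)α} and e^{-i(3)γ}:
Half-angle: c=0.909756, s=0.415143. N=√(24·2·720·1)=185.903201
The bounds max(0,m−m')=2 and min(l+m,l−m')=2 give 1 term
  k=2: (−1)^0·185.9032/(48)·0.9098^4·0.4151^2 = +0.457237
d^3_{1,3}(0.8562) = +0.457237
Phases: e^{-i·(1)·5.9958}=+0.958988+0.283446i, e^{-i·(3)·1.3123}=-0.700065+0.714079i ⇒ D=-0.399514+0.222383i

Re=-0.3995 Im=0.2224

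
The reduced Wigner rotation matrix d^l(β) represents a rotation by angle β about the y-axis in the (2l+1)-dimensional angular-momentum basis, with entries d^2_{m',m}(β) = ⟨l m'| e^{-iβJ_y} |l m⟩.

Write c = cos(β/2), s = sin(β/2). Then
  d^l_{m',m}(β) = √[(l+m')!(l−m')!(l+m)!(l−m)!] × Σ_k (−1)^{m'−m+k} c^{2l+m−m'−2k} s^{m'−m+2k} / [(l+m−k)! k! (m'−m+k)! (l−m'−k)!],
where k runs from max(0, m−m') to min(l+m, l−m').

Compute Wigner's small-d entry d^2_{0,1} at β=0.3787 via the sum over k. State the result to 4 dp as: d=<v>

d^2_{0,1}(β=0.3787) via Wigner's sum:
Half-angle: c=0.982127, s=0.188221. N=√(2·2·6·1)=4.898979
Admissible k: 1..2 (factorial args all ≥0)
  k=1: (−1)^0·4.8990/(2)·0.9821^3·0.1882^1 = +0.436762
  k=2: (−1)^1·4.8990/(2)·0.9821^1·0.1882^3 = -0.016041
d^2_{0,1}(0.3787) = +0.436762 -0.016041 = +0.420721

d=0.4207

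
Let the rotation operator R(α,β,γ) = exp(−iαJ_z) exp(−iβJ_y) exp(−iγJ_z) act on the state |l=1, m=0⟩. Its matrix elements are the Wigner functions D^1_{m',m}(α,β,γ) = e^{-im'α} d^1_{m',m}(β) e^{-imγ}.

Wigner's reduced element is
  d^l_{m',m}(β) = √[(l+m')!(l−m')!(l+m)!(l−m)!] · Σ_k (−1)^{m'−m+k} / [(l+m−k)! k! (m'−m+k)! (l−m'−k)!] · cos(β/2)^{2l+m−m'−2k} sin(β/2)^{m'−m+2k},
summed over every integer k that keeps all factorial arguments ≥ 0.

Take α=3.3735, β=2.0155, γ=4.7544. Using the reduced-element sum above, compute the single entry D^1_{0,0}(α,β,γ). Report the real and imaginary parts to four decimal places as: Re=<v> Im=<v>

Re=-0.4302 Im=0.0000

Split into d^1_{0,0}(β=2.0155) × two z-phases.
With c≡cos(β/2)=0.533765 and s≡sin(β/2)=0.845633, N=[1·1·1·1]^{1/2}=1.000000
The bounds max(0,m−m')=0 and min(l+m,l−m')=1 give 2 terms
  k=0: (−1)^0·1.0000/(1)·0.5338^2·0.8456^0 = +0.284905
  k=1: (−1)^1·1.0000/(1)·0.5338^0·0.8456^2 = -0.715095
d^1_{0,0}(2.0155) = +0.284905 -0.715095 = -0.430190
Attach z-rotation phases: D = e^{-i(0)(3.3735)}·(-0.430190)·e^{-i(0)(4.7544)} = -0.430190+0.000000i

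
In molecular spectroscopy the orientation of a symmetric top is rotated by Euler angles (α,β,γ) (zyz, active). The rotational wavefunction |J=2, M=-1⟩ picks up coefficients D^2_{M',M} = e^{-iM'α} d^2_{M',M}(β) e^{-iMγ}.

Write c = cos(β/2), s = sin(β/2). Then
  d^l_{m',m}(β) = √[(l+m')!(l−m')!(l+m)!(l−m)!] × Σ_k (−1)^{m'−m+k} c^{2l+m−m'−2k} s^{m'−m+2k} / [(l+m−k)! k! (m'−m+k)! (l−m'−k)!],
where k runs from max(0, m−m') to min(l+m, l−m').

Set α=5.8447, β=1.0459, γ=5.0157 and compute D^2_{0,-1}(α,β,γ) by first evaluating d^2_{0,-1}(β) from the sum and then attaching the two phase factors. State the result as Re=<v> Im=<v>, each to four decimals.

Re=-0.1586 Im=0.5069

D^2_{0,-1}(5.8447,1.0459,5.0157) = e^{-i·0·5.8447}·d^2_{0,-1}(1.0459)·e^{-i·-1·5.0157}. Compute d first:
c=cos(1.0459/2)=0.866350, s=sin(1.0459/2)=0.499438; N=√[2·2·1·6]=4.898979
Admissible k: 0..1 (factorial args all ≥0)
  k=0: (−1)^1·4.8990/(2)·0.8663^3·0.4994^1 = -0.795494
  k=1: (−1)^2·4.8990/(2)·0.8663^1·0.4994^3 = +0.264371
d^2_{0,-1}(1.0459) = -0.795494 +0.264371 = -0.531123
Phases: e^{-i·(0)·5.8447}=+1.000000+0.000000i, e^{-i·(-1)·5.0157}=+0.298682-0.954353i ⇒ D=-0.158637+0.506879i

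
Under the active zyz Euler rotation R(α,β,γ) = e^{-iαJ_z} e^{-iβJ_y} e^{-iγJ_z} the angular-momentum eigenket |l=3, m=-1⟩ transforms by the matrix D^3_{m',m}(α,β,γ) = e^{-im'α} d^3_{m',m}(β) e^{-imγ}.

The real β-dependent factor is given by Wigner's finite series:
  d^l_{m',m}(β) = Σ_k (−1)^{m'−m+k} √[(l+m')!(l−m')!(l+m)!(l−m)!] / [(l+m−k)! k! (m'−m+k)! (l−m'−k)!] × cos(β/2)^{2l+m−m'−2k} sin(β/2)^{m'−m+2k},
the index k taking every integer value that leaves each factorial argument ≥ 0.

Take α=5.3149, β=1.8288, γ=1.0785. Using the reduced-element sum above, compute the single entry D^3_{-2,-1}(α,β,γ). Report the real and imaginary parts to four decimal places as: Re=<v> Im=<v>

Re=-0.3286 Im=0.3803

D^3_{-2,-1}(5.3149,1.8288,1.0785) = e^{-i·-2·5.3149}·d^3_{-2,-1}(1.8288)·e^{-i·-1·1.0785}. Compute d first:
c=cos(1.8288/2)=0.610266, s=sin(1.8288/2)=0.792197; N=√[1·120·2·24]=75.894664
k: max(0,(-1)−(-2))=1 … min(3+(-1),3−(-2))=2
  k=1: (−1)^0·75.8947/(24)·0.6103^5·0.7922^1 = +0.212045
  k=2: (−1)^1·75.8947/(12)·0.6103^3·0.7922^3 = -0.714638
d^3_{-2,-1}(1.8288) = +0.212045 -0.714638 = -0.502593
Phases: e^{-i·(-2)·5.3149}=-0.357672-0.933847i, e^{-i·(-1)·1.0785}=+0.472651+0.881250i ⇒ D=-0.328645+0.380253i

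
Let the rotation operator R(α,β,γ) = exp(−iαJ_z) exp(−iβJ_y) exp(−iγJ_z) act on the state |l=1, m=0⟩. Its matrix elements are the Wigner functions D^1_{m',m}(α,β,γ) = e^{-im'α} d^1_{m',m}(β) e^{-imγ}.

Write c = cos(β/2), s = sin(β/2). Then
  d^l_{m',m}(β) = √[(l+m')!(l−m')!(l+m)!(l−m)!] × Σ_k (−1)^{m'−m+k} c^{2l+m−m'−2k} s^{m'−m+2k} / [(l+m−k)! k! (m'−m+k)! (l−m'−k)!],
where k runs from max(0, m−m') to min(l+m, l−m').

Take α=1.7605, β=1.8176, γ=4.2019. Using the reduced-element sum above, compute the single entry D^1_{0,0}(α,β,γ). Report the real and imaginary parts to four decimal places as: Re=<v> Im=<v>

D^1_{0,0}(1.7605,1.8176,4.2019) = e^{-i·0·1.7605}·d^1_{0,0}(1.8176)·e^{-i·0·4.2019}. Compute d first:
c=cos(1.8176/2)=0.614693, s=sin(1.8176/2)=0.788767; N=√[1·1·1·1]=1.000000
k: max(0,(0)−(0))=0 … min(1+(0),1−(0))=1
  k=0: (−1)^0·1.0000/(1)·0.6147^2·0.7888^0 = +0.377847
  k=1: (−1)^1·1.0000/(1)·0.6147^0·0.7888^2 = -0.622153
d^1_{0,0}(1.8176) = +0.377847 -0.622153 = -0.244306
D = (+1.000000+0.000000i)·(-0.244306)·(+1.000000+0.000000i) = -0.244306+0.000000i

Re=-0.2443 Im=0.0000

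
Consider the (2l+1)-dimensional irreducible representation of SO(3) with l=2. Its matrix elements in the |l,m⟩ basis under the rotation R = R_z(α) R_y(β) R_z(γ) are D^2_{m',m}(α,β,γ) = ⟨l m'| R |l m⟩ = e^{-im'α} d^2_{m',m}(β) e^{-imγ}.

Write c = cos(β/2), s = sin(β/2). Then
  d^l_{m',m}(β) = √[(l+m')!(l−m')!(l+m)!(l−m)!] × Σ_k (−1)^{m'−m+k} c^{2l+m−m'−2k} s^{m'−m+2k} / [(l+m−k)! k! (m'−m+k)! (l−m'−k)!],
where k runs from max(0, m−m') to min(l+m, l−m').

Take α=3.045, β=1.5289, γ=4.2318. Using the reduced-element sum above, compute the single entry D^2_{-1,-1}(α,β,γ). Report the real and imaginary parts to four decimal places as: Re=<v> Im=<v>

Split into d^2_{-1,-1}(β=1.5289) × two z-phases.
Half-angle: c=0.721763, s=0.692140. N=√(1·6·1·6)=6.000000
Admissible k: 0..1 (factorial args all ≥0)
  k=0: (−1)^0·6.0000/(6)·0.7218^4·0.6921^0 = +0.271381
  k=1: (−1)^1·6.0000/(2)·0.7218^2·0.6921^2 = -0.748684
d^2_{-1,-1}(1.5289) = +0.271381 -0.748684 = -0.477304
Attach z-rotation phases: D = e^{-i(-1)(3.045)}·(-0.477304)·e^{-i(-1)(4.2318)} = -0.260448-0.399982i

Re=-0.2604 Im=-0.4000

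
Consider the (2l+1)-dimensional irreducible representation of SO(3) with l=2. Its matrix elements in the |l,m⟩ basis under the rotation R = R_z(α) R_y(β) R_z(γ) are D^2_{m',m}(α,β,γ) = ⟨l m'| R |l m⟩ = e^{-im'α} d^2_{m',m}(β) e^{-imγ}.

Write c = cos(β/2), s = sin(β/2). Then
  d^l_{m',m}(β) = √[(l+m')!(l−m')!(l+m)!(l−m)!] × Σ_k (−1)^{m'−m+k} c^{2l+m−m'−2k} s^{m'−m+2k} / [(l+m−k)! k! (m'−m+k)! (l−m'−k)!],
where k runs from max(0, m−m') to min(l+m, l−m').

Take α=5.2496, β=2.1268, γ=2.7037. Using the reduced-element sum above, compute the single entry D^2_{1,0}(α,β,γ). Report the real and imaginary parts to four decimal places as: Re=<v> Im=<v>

Re=0.2810 Im=0.4717

D^2_{1,0}(5.2496,2.1268,2.7037) = e^{-i·1·5.2496}·d^2_{1,0}(2.1268)·e^{-i·0·2.7037}. Compute d first:
c=cos(2.1268/2)=0.485903, s=sin(2.1268/2)=0.874013; N=√[6·1·2·2]=4.898979
The bounds max(0,m−m')=0 and min(l+m,l−m')=1 give 2 terms
  k=0: (−1)^1·4.8990/(2)·0.4859^3·0.8740^1 = -0.245608
  k=1: (−1)^2·4.8990/(2)·0.4859^1·0.8740^3 = +0.794655
d^2_{1,0}(2.1268) = -0.245608 +0.794655 = +0.549047
Phases: e^{-i·(1)·5.2496}=+0.511742+0.859139i, e^{-i·(0)·2.7037}=+1.000000+0.000000i ⇒ D=+0.280970+0.471708i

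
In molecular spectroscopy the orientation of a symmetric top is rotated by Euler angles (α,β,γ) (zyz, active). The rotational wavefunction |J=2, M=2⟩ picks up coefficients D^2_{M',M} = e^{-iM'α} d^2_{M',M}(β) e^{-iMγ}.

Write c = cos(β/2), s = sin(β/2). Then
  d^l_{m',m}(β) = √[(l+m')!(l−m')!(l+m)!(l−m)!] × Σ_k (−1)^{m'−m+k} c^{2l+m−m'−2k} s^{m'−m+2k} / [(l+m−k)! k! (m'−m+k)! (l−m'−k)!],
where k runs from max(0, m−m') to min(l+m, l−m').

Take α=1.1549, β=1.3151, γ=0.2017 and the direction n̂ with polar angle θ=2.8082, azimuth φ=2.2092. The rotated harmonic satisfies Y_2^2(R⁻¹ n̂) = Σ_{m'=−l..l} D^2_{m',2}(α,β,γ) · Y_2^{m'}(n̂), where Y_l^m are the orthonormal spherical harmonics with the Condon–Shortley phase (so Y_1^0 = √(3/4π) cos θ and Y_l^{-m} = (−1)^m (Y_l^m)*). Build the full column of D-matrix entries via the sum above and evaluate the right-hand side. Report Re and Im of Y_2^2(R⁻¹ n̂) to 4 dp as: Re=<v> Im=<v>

Re=0.3777 Im=0.0671

Need the full column D^2_{m',2} for m'=−2..2 at α=1.1549, β=1.3151, γ=0.2017.
cos(β/2)=0.791492, sin(β/2)=0.611180
d^2_{-2,2}: single k=4 term ⇒ +0.139532;  D = -0.045954+0.131748i
d^2_{-1,2}: single k=3 term ⇒ +0.361396;  D = +0.264059+0.246738i
d^2_{0,2}: single k=2 term ⇒ +0.573200;  D = +0.527190-0.225008i
d^2_{1,2}: single k=1 term ⇒ +0.606092;  D = +0.007574-0.606044i
d^2_{2,2}: single k=0 term ⇒ +0.392452;  D = -0.356988-0.163028i
Y_2^{m'}(θ=2.8082,φ=2.2092) and Σ D·Y over m':
  (-0.0460+0.1317i)·(-0.0120+0.0396i)  (+0.2641+0.2467i)·(+0.1424+0.1918i)  (+0.5272-0.2250i)·(+0.5295+0.0000i)  (+0.0076-0.6060i)·(-0.1424+0.1918i)  (-0.3570-0.1630i)·(-0.0120-0.0396i)
Y_2^2(R⁻¹ n̂) = +0.377727+0.067073i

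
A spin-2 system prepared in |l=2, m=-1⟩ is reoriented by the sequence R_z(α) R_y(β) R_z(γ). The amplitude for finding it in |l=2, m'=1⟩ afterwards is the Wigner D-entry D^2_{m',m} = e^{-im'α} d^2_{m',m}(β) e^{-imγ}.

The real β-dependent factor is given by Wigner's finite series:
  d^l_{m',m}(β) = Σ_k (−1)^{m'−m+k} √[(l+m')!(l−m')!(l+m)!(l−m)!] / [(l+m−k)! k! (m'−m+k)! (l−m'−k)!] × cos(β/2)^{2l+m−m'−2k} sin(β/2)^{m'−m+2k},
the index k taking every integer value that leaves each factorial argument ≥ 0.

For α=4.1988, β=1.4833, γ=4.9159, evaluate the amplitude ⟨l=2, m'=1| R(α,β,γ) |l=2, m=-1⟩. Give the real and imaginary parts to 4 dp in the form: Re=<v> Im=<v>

D^2_{1,-1}(4.1988,1.4833,4.9159) = e^{-i·1·4.1988}·d^2_{1,-1}(1.4833)·e^{-i·-1·4.9159}. Compute d first:
c=cos(1.4833/2)=0.737355, s=sin(1.4833/2)=0.675505; N=√[6·1·1·6]=6.000000
k∈{0,1} keeps every argument non-negative
  k=0: (−1)^2·6.0000/(2)·0.7374^2·0.6755^2 = +0.744273
  k=1: (−1)^3·6.0000/(6)·0.7374^0·0.6755^4 = -0.208217
d^2_{1,-1}(1.4833) = +0.744273 -0.208217 = +0.536056
D = (-0.491306+0.870987i)·(+0.536056)·(+0.202109-0.979363i) = +0.404034+0.352297i

Re=0.4040 Im=0.3523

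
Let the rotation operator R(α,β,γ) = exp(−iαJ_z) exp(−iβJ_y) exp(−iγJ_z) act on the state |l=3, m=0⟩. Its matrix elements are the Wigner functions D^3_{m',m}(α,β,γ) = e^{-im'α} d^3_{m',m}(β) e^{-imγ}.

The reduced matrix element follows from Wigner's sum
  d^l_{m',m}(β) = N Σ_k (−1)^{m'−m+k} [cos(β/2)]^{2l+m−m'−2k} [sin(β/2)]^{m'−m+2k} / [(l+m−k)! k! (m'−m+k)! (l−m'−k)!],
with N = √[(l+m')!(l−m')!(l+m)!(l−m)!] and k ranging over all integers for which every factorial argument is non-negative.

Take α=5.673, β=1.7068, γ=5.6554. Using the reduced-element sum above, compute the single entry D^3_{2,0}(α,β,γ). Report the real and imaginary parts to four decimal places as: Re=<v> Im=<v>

Re=-0.0626 Im=-0.1712

D^3_{2,0}(5.673,1.7068,5.6554) = e^{-i·2·5.673}·d^3_{2,0}(1.7068)·e^{-i·0·5.6554}. Compute d first:
Half-angle: c=0.657425, s=0.753520. N=√(120·1·6·6)=65.726707
k: max(0,(0)−(2))=0 … min(3+(0),3−(2))=1
  k=0: (−1)^2·65.7267/(12)·0.6574^4·0.7535^2 = +0.580945
  k=1: (−1)^3·65.7267/(12)·0.6574^2·0.7535^4 = -0.763189
d^3_{2,0}(1.7068) = +0.580945 -0.763189 = -0.182244
Attach z-rotation phases: D = e^{-i(2)(5.673)}·(-0.182244)·e^{-i(0)(5.6554)} = -0.062564-0.171169i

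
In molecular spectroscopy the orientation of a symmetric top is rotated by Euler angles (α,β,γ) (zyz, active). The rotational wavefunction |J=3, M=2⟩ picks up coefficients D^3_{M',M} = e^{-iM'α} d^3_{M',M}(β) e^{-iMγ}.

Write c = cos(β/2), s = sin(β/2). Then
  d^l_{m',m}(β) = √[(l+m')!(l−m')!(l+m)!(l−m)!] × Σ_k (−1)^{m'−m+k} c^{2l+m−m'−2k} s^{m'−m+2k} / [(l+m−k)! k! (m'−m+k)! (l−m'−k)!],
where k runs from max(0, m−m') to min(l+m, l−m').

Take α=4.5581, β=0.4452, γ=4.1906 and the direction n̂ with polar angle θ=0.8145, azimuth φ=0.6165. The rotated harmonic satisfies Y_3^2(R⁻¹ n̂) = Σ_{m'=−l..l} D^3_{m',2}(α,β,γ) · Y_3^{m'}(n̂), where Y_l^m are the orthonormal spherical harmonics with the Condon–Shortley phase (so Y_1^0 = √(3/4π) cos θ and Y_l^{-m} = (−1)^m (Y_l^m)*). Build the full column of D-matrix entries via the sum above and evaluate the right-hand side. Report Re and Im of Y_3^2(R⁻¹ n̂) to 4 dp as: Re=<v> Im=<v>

Re=-0.3391 Im=0.0577

Need the full column D^3_{m',2} for m'=−3..3 at α=4.5581, β=0.4452, γ=4.1906.
cos(β/2)=0.975327, sin(β/2)=0.220766
d^3_{-3,2}: single k=5 term ⇒ +0.001253;  D = +0.000687-0.001047i
d^3_{-2,2}: k∈[4..5] ⇒ +0.011298 -0.000116 = +0.011182;  D = +0.008295+0.007499i
d^3_{-1,2}: k∈[3..4] ⇒ +0.063136 -0.001617 = +0.061519;  D = -0.047777+0.038755i
d^3_{0,2}: k∈[2..3] ⇒ +0.241561 -0.012376 = +0.229184;  D = -0.115310-0.198063i
d^3_{1,2}: k∈[1..2] ⇒ +0.616146 -0.063136 = +0.553009;  D = +0.514998-0.201486i
d^3_{2,2}: k∈[0..1] ⇒ +0.860797 -0.220514 = +0.640283;  D = +0.138879+0.625040i
d^3_{3,2}: single k=0 term ⇒ -0.477264;  D = +0.476276-0.030691i
Y_3^{m'}(θ=0.8145,φ=0.6165) and Σ D·Y over m':
  (+0.0007-0.0010i)·(-0.0442-0.1544i)  (+0.0083+0.0075i)·(+0.1230-0.3501i)  (-0.0478+0.0388i)·(+0.2598-0.1841i)  (-0.1153-0.1981i)·(-0.1653+0.0000i)  (+0.5150-0.2015i)·(-0.2598-0.1841i)  (+0.1389+0.6250i)·(+0.1230+0.3501i)  (+0.4763-0.0307i)·(+0.0442-0.1544i)
Y_3^2(R⁻¹ n̂) = -0.339101+0.057695i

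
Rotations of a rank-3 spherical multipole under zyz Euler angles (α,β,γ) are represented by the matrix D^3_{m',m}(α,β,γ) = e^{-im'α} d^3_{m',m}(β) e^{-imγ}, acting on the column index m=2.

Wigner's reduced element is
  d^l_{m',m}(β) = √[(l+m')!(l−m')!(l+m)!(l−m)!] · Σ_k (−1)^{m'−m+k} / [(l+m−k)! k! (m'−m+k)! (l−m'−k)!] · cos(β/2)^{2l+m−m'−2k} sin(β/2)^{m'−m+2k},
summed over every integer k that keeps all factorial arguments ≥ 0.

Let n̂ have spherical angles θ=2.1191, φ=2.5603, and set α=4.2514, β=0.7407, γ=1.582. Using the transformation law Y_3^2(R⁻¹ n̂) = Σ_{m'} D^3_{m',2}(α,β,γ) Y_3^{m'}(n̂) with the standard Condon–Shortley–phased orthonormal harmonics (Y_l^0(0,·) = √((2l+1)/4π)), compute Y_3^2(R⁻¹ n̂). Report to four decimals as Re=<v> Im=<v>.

Need the full column D^3_{m',2} for m'=−3..3 at α=4.2514, β=0.7407, γ=1.582.
cos(β/2)=0.932201, sin(β/2)=0.361942
d^3_{-3,2}: single k=5 term ⇒ +0.014183;  D = -0.013990-0.002336i
d^3_{-2,2}: k∈[4..5] ⇒ +0.074566 -0.002248 = +0.072318;  D = +0.042396-0.058588i
d^3_{-1,2}: k∈[3..4] ⇒ +0.242926 -0.018311 = +0.224616;  D = +0.104399+0.198879i
d^3_{0,2}: k∈[2..3] ⇒ +0.541846 -0.081683 = +0.460162;  D = -0.460047+0.010310i
d^3_{1,2}: k∈[1..2] ⇒ +0.805723 -0.242926 = +0.562797;  D = +0.238995-0.509531i
d^3_{2,2}: k∈[0..1] ⇒ +0.656231 -0.494635 = +0.161596;  D = +0.100504+0.126539i
d^3_{3,2}: single k=0 term ⇒ -0.624110;  D = +0.610368-0.130246i
Y_3^{m'}(θ=2.1191,φ=2.5603) and Σ D·Y over m':
  (-0.0140-0.0023i)·(+0.0447-0.2554i)  (+0.0424-0.0586i)·(-0.1540-0.3561i)  (+0.1044+0.1989i)·(-0.0826-0.0543i)  (-0.4600+0.0103i)·(+0.3193+0.0000i)  (+0.2390-0.5095i)·(+0.0826-0.0543i)  (+0.1005+0.1265i)·(-0.1540+0.3561i)  (+0.6104-0.1302i)·(-0.0447-0.2554i)
Y_3^2(R⁻¹ n̂) = -0.302320-0.210288i

Re=-0.3023 Im=-0.2103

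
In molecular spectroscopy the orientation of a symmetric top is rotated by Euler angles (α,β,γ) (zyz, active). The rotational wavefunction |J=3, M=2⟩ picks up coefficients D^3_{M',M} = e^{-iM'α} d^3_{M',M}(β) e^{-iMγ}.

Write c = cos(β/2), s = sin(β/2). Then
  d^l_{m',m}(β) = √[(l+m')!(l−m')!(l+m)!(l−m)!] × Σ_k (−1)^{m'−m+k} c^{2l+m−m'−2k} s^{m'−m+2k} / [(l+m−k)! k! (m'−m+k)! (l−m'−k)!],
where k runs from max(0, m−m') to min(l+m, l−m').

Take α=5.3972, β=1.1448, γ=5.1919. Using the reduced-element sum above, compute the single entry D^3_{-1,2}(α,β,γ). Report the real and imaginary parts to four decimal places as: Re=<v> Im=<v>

Split into d^3_{-1,2}(β=1.1448) × two z-phases.
c=cos(1.1448/2)=0.840603, s=sin(1.1448/2)=0.541651; N=√[2·24·120·1]=75.894664
k∈{3,4} keeps every argument non-negative
  k=3: (−1)^0·75.8947/(12)·0.8406^3·0.5417^3 = +0.596983
  k=4: (−1)^1·75.8947/(24)·0.8406^1·0.5417^5 = -0.123934
d^3_{-1,2}(1.1448) = +0.596983 -0.123934 = +0.473050
D = (+0.632527-0.774539i)·(+0.473050)·(-0.574321+0.818630i) = +0.128096+0.455376i

Re=0.1281 Im=0.4554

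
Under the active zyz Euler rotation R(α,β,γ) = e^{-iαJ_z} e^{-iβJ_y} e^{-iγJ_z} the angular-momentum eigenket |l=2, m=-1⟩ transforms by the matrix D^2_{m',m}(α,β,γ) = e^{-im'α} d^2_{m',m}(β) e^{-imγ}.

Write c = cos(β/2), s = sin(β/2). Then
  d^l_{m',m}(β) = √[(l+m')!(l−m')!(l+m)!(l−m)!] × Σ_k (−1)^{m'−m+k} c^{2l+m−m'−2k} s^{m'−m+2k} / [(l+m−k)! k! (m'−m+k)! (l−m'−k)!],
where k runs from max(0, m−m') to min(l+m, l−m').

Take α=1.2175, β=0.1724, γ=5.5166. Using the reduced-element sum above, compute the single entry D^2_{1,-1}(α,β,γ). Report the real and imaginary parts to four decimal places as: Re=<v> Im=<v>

Split into d^2_{1,-1}(β=0.1724) × two z-phases.
c=cos(0.1724/2)=0.996287, s=sin(0.1724/2)=0.086093; N=√[6·1·1·6]=6.000000
Admissible k: 0..1 (factorial args all ≥0)
  k=0: (−1)^2·6.0000/(2)·0.9963^2·0.0861^2 = +0.022071
  k=1: (−1)^3·6.0000/(6)·0.9963^0·0.0861^4 = -0.000055
d^2_{1,-1}(0.1724) = +0.022071 -0.000055 = +0.022016
Phases: e^{-i·(1)·1.2175}=+0.345992-0.938237i, e^{-i·(-1)·5.5166}=+0.720284-0.693680i ⇒ D=-0.008842-0.020163i

Re=-0.0088 Im=-0.0202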